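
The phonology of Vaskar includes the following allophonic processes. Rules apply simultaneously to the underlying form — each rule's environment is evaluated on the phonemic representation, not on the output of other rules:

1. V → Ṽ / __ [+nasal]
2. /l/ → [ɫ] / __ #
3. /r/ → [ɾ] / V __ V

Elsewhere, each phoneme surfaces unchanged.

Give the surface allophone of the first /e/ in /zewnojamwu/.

/e/ — between /z/ and /w/; rule 1 does not apply here → [e].

[e]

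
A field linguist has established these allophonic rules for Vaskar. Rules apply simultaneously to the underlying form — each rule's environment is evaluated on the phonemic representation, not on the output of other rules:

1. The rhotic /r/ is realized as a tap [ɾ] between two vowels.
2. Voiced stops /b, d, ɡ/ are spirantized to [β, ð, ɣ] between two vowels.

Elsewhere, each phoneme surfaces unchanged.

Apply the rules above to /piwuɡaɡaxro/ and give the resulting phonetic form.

[piwuɣaɣaxro]

/p/ (word-initial): no rule targets it → [p].
/i/ (between /p/ and /w/): no rule targets it → [i].
/w/ — not in any rule's target class → [w].
/u/ — not in any rule's target class → [u].
/ɡ/ (between /u/ and /a/) occurs between two vowels → [ɣ] by rule 2.
/a/ — not in any rule's target class → [a].
Rule 2 applies to /ɡ/ (between /a/ and /a/: between two vowels) → [ɣ].
/a/ (between /ɡ/ and /x/) is unaffected → [a].
/x/ (between /a/ and /r/) is unaffected → [x].
/r/ — between /x/ and /o/; rule 1 does not apply here → [r].
/o/ (word-final): no rule targets it → [o].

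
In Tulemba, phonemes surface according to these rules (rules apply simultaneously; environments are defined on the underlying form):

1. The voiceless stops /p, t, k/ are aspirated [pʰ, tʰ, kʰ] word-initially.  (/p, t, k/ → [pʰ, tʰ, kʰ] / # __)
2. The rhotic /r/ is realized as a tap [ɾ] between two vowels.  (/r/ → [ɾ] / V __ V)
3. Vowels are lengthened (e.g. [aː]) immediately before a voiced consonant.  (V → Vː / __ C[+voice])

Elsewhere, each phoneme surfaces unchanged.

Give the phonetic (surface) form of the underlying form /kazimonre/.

[kʰaːziːmoːnre]

/k/ (word-initial): word-initially, so rule 1 applies → [kʰ].
/a/ meets the environment for rule 3 (before a voiced consonant) → [aː].
/z/ — not in any rule's target class → [z].
/i/ (between /z/ and /m/) occurs before a voiced consonant → [iː] by rule 3.
/m/ (between /i/ and /o/) is unaffected → [m].
/o/ — between /m/ and /n/, before a voiced consonant — surfaces as [oː] (rule 3).
/n/ (between /o/ and /r/) is unaffected → [n].
/r/ (between /n/ and /e/) is in the target of rule 2 but the environment (between two vowels) is not met → [r].
/e/ (word-final) is in the target of rule 3 but the environment (before a voiced consonant) is not met → [e].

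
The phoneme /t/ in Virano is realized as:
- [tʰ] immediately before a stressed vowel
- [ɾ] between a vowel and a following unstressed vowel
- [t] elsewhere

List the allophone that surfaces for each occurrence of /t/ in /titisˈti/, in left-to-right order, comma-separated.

[t], [ɾ], [tʰ]

Occurrence 1 (position 1): no conditioning environment matches → elsewhere allophone [t].
Occurrence 2 (position 3): between a vowel and an unstressed vowel → [ɾ].
Occurrence 3 (position 6): immediately before a stressed vowel → [tʰ].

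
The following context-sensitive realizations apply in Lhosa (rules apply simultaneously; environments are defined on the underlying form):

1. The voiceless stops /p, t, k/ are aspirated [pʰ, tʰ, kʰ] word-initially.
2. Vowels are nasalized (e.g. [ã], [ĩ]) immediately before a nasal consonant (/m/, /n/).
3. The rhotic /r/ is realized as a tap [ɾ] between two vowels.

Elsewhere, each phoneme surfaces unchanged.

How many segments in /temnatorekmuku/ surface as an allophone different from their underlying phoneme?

3

Segments that undergo a rule: /t/ → [tʰ] (rule 1); /e/ → [ẽ] (rule 2); /r/ → [ɾ] (rule 3).
All other segments surface unchanged.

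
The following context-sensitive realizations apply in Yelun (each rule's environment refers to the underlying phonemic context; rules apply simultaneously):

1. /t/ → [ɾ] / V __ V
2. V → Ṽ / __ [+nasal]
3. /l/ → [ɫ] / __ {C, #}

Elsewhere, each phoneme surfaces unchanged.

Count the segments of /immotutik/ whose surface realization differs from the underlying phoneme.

Segments that undergo a rule: /i/ → [ĩ] (rule 2); /t/ → [ɾ] (rule 1); /t/ → [ɾ] (rule 1).
All other segments surface unchanged.

3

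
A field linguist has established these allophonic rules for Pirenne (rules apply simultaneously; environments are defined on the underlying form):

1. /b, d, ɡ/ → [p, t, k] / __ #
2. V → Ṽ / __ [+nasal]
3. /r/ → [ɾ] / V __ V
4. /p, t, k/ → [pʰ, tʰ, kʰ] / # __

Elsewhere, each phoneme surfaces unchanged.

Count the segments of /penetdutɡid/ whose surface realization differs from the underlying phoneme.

Segments that undergo a rule: /p/ → [pʰ] (rule 4); /e/ → [ẽ] (rule 2); /d/ → [t] (rule 1).
All other segments surface unchanged.

3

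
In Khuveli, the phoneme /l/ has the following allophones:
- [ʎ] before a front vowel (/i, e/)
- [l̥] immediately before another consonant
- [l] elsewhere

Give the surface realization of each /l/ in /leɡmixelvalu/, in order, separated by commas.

[ʎ], [l̥], [l]

Occurrence 1 (position 1): before a front vowel (/i, e/) → [ʎ].
Occurrence 2 (position 8): immediately before another consonant → [l̥].
Occurrence 3 (position 11): no conditioning environment matches → elsewhere allophone [l].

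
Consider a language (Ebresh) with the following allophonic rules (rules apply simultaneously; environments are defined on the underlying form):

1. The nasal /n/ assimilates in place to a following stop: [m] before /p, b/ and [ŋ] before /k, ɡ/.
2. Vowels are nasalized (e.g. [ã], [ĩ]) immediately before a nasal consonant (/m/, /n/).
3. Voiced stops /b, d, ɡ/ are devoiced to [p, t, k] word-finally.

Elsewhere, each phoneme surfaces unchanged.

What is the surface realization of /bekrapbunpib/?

[bekrapbũmpip]

/b/ — word-initial; rule 3 does not apply here → [b].
/e/ (between /b/ and /k/) is in the target of rule 2 but the environment (before a nasal consonant) is not met → [e].
/k/ (between /e/ and /r/) is unaffected → [k].
/r/ (between /k/ and /a/): no rule targets it → [r].
/a/ (between /r/ and /p/) fails the environment for rule 2, so it stays [a].
/p/ (between /a/ and /b/) is unaffected → [p].
/b/ (between /p/ and /u/): rule 3 targets it, but not word-finally → unchanged [b].
Rule 2 applies to /u/ (between /b/ and /n/: before a nasal consonant) → [ũ].
Rule 1 applies to /n/ (between /u/ and /p/: before a labial or velar stop) → [m].
/p/ — not in any rule's target class → [p].
/i/ (between /p/ and /b/) is in the target of rule 2 but the environment (before a nasal consonant) is not met → [i].
Rule 3 applies to /b/ (word-final: word-finally) → [p].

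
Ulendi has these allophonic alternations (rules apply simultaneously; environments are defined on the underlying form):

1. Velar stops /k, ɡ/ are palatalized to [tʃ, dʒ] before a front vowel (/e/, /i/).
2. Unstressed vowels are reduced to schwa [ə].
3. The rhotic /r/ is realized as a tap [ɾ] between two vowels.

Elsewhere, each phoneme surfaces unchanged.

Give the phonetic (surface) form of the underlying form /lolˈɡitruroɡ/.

[ləlˈdʒitrəɾəɡ]

/l/ — not in any rule's target class → [l].
/o/ (between /l/ and /l/) occurs in an unstressed syllable → [ə] by rule 2.
/l/ (between /o/ and /ɡ/) is unaffected → [l].
/ɡ/ (between /l/ and /i/): before a front vowel, so rule 1 applies → [dʒ].
/i/ — between /ɡ/ and /t/; rule 2 does not apply here → [i].
/t/ (between /i/ and /r/): no rule targets it → [t].
/r/ — between /t/ and /u/; rule 3 does not apply here → [r].
/u/ — between /r/ and /r/, in an unstressed syllable — surfaces as [ə] (rule 2).
/r/ (between /u/ and /o/): between two vowels, so rule 3 applies → [ɾ].
Rule 2 applies to /o/ (between /r/ and /ɡ/: in an unstressed syllable) → [ə].
/ɡ/ — word-final; rule 1 does not apply here → [ɡ].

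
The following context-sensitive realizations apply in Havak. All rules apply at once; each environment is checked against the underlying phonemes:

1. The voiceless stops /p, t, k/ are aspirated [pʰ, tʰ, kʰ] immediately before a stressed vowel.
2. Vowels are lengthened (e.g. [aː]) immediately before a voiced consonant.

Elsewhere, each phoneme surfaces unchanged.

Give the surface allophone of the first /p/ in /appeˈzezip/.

[p]

/p/ (between /a/ and /p/) fails the environment for rule 1, so it stays [p].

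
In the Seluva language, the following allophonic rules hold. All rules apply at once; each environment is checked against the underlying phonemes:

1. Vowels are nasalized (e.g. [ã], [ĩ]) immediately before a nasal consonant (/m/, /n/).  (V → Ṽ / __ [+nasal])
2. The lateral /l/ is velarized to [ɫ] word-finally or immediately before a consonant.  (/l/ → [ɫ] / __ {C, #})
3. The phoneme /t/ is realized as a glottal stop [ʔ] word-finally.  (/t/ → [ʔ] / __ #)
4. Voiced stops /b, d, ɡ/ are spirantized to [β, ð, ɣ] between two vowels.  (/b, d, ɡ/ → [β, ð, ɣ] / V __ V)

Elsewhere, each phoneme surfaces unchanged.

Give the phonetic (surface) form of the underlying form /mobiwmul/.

[moβiwmuɫ]

/m/ (word-initial) is unaffected → [m].
/o/ (between /m/ and /b/): rule 1 targets it, but not before a nasal consonant → unchanged [o].
/b/ meets the environment for rule 4 (between two vowels) → [β].
/i/ (between /b/ and /w/) is in the target of rule 1 but the environment (before a nasal consonant) is not met → [i].
/w/ — not in any rule's target class → [w].
/m/ — not in any rule's target class → [m].
/u/ (between /m/ and /l/) fails the environment for rule 1, so it stays [u].
/l/ (word-final): word-finally or immediately before a consonant, so rule 2 applies → [ɫ].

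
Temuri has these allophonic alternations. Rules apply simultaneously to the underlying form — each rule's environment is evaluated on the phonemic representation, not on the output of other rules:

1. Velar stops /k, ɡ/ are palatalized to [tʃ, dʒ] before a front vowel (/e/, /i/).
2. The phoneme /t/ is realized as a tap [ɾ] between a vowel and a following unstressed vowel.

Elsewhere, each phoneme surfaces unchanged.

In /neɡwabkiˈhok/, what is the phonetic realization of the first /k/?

Rule 1 applies to /k/ (between /b/ and /i/: before a front vowel) → [tʃ].

[tʃ]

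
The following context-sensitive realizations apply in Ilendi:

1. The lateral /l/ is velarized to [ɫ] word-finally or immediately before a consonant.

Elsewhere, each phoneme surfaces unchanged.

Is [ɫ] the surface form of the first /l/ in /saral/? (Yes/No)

/l/ meets the environment for rule 1 (word-finally or immediately before a consonant) → [ɫ].
The actual realization is [ɫ], which matches [ɫ].

Yes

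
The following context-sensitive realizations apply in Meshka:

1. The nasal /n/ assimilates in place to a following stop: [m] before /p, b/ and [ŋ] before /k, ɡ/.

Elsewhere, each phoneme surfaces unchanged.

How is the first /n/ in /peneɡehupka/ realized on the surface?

/n/ (between /e/ and /e/) fails the environment for rule 1, so it stays [n].

[n]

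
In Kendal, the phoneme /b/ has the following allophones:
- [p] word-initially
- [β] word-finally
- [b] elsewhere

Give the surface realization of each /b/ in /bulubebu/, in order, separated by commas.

Occurrence 1 (position 1): word-initially → [p].
Occurrence 2 (position 5): no conditioning environment matches → elsewhere allophone [b].
Occurrence 3 (position 7): no conditioning environment matches → elsewhere allophone [b].

[p], [b], [b]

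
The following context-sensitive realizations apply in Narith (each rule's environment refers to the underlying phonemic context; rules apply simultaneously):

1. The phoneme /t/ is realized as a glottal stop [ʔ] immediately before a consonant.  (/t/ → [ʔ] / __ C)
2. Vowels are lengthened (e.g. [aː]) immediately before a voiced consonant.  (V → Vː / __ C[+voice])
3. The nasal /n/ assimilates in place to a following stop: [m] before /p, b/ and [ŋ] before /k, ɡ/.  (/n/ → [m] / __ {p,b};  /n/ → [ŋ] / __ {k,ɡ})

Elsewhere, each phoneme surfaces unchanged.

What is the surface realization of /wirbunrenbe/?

/w/ (word-initial) is unaffected → [w].
/i/ — between /w/ and /r/, before a voiced consonant — surfaces as [iː] (rule 2).
/r/ (between /i/ and /b/): no rule targets it → [r].
/b/ stays [b].
/u/ meets the environment for rule 2 (before a voiced consonant) → [uː].
/n/ (between /u/ and /r/) is in the target of rule 3 but the environment (before a labial or velar stop) is not met → [n].
/r/ (between /n/ and /e/): no rule targets it → [r].
/e/ — between /r/ and /n/, before a voiced consonant — surfaces as [eː] (rule 2).
/n/ (between /e/ and /b/) occurs before a labial or velar stop → [m] by rule 3.
/b/ (between /n/ and /e/): no rule targets it → [b].
/e/ — word-final; rule 2 does not apply here → [e].

[wiːrbuːnreːmbe]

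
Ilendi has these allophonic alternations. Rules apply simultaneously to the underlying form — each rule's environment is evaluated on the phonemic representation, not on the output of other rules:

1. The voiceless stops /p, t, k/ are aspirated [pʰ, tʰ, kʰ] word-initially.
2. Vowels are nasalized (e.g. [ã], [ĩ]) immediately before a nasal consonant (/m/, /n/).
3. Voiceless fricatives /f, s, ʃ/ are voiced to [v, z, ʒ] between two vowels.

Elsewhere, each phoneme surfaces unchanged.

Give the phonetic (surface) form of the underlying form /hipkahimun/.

[hipkahĩmũn]

/h/ (word-initial): no rule targets it → [h].
/i/ (between /h/ and /p/): rule 2 targets it, but not before a nasal consonant → unchanged [i].
/p/ (between /i/ and /k/) fails the environment for rule 1, so it stays [p].
/k/ — between /p/ and /a/; rule 1 does not apply here → [k].
/a/ (between /k/ and /h/) is in the target of rule 2 but the environment (before a nasal consonant) is not met → [a].
/h/ — not in any rule's target class → [h].
/i/ meets the environment for rule 2 (before a nasal consonant) → [ĩ].
/m/ (between /i/ and /u/): no rule targets it → [m].
Rule 2 applies to /u/ (between /m/ and /n/: before a nasal consonant) → [ũ].
/n/ stays [n].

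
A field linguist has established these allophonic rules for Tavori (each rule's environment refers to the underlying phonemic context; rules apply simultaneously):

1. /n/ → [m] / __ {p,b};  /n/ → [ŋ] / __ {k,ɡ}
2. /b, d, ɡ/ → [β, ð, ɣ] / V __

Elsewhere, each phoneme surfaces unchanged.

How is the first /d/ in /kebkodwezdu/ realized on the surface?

[ð]

Rule 2 applies to /d/ (between /o/ and /w/: immediately after a vowel) → [ð].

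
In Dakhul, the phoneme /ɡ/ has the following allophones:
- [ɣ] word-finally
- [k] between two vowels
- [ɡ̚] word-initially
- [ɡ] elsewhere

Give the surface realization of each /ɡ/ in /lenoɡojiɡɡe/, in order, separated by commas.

[k], [ɡ], [ɡ]

Occurrence 1 (position 5): between two vowels → [k].
Occurrence 2 (position 9): no conditioning environment matches → elsewhere allophone [ɡ].
Occurrence 3 (position 10): no conditioning environment matches → elsewhere allophone [ɡ].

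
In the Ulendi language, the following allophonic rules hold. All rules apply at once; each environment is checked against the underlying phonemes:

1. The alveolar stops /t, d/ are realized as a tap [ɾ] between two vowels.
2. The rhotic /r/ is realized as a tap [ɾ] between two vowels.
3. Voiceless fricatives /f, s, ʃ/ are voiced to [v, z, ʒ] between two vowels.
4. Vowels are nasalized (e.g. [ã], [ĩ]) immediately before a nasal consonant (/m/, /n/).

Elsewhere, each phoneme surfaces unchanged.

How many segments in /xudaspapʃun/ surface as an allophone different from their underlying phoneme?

Segments that undergo a rule: /d/ → [ɾ] (rule 1); /u/ → [ũ] (rule 4).
All other segments surface unchanged.

2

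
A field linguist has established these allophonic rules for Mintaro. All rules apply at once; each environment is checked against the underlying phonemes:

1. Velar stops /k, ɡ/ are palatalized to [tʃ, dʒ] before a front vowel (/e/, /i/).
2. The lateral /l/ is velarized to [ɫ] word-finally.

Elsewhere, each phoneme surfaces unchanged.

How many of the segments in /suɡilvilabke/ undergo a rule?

2

Segments that undergo a rule: /ɡ/ → [dʒ] (rule 1); /k/ → [tʃ] (rule 1).
All other segments surface unchanged.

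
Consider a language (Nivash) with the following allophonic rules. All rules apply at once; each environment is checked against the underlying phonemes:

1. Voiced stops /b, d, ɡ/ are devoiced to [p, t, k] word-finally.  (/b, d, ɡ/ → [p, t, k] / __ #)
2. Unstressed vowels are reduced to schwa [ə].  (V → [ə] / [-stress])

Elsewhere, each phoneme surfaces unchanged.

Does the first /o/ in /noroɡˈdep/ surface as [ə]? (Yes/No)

Yes

/o/ (between /n/ and /r/): in an unstressed syllable, so rule 2 applies → [ə].
The actual realization is [ə], which matches [ə].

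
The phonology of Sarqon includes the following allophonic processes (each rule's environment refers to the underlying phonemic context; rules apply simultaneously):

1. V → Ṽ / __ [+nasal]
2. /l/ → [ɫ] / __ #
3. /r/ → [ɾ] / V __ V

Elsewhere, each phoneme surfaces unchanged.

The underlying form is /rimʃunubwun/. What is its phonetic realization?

/r/ — word-initial; rule 3 does not apply here → [r].
Rule 1 applies to /i/ (between /r/ and /m/: before a nasal consonant) → [ĩ].
/m/ (between /i/ and /ʃ/) is unaffected → [m].
/ʃ/ — not in any rule's target class → [ʃ].
/u/ meets the environment for rule 1 (before a nasal consonant) → [ũ].
/n/ (between /u/ and /u/): no rule targets it → [n].
/u/ (between /n/ and /b/): rule 1 targets it, but not before a nasal consonant → unchanged [u].
/b/ — not in any rule's target class → [b].
/w/ — not in any rule's target class → [w].
/u/ (between /w/ and /n/) occurs before a nasal consonant → [ũ] by rule 1.
/n/ — not in any rule's target class → [n].

[rĩmʃũnubwũn]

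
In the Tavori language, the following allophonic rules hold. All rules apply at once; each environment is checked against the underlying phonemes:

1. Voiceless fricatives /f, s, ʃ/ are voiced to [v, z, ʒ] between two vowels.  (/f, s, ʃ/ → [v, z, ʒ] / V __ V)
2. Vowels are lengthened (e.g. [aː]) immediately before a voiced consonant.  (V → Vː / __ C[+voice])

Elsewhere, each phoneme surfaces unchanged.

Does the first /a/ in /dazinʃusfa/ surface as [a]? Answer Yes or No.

/a/ (between /d/ and /z/): before a voiced consonant, so rule 2 applies → [aː].
The actual realization is [aː], not [a].

No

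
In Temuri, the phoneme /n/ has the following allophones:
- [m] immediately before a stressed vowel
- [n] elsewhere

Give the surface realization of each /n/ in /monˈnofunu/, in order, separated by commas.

Occurrence 1 (position 3): no conditioning environment matches → elsewhere allophone [n].
Occurrence 2 (position 4): immediately before a stressed vowel → [m].
Occurrence 3 (position 8): no conditioning environment matches → elsewhere allophone [n].

[n], [m], [n]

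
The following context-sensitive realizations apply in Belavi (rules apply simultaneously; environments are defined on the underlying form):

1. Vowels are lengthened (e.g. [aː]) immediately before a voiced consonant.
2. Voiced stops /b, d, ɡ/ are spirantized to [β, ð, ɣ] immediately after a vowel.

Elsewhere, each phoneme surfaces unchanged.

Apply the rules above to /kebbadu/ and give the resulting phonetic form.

/k/ stays [k].
/e/ — between /k/ and /b/, before a voiced consonant — surfaces as [eː] (rule 1).
Rule 2 applies to /b/ (between /e/ and /b/: immediately after a vowel) → [β].
/b/ — between /b/ and /a/; rule 2 does not apply here → [b].
/a/ — between /b/ and /d/, before a voiced consonant — surfaces as [aː] (rule 1).
/d/ meets the environment for rule 2 (immediately after a vowel) → [ð].
/u/ (word-final): rule 1 targets it, but not before a voiced consonant → unchanged [u].

[keːβbaːðu]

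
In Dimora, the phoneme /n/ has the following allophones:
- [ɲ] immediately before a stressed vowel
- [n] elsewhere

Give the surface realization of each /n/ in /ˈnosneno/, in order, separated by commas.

Occurrence 1 (position 1): immediately before a stressed vowel → [ɲ].
Occurrence 2 (position 4): no conditioning environment matches → elsewhere allophone [n].
Occurrence 3 (position 6): no conditioning environment matches → elsewhere allophone [n].

[ɲ], [n], [n]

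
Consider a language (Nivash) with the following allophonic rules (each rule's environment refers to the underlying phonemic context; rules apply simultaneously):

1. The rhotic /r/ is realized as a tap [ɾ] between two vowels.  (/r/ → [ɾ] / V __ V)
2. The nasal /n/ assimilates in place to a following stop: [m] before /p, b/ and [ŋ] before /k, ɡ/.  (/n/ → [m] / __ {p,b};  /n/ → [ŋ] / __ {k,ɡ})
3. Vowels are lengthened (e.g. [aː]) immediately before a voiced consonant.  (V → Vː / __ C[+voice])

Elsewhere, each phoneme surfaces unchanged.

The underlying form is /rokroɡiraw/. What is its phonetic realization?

[rokroːɡiːɾaːw]

/r/ (word-initial): rule 1 targets it, but not between two vowels → unchanged [r].
/o/ (between /r/ and /k/) is in the target of rule 3 but the environment (before a voiced consonant) is not met → [o].
/r/ — between /k/ and /o/; rule 1 does not apply here → [r].
/o/ meets the environment for rule 3 (before a voiced consonant) → [oː].
/i/ — between /ɡ/ and /r/, before a voiced consonant — surfaces as [iː] (rule 3).
Rule 1 applies to /r/ (between /i/ and /a/: between two vowels) → [ɾ].
/a/ (between /r/ and /w/): before a voiced consonant, so rule 3 applies → [aː].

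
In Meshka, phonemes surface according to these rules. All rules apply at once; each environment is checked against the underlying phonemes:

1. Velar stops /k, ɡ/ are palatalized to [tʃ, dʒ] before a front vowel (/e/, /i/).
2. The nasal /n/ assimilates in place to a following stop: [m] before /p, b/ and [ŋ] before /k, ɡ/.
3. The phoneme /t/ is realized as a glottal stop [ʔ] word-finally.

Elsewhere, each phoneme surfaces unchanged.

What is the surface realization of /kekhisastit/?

[tʃekhisastiʔ]

/k/ meets the environment for rule 1 (before a front vowel) → [tʃ].
/e/ (between /k/ and /k/) is unaffected → [e].
/k/ — between /e/ and /h/; rule 1 does not apply here → [k].
/h/ (between /k/ and /i/): no rule targets it → [h].
/i/ (between /h/ and /s/): no rule targets it → [i].
/s/ stays [s].
/a/ stays [a].
/s/ — not in any rule's target class → [s].
/t/ — between /s/ and /i/; rule 3 does not apply here → [t].
/i/ — not in any rule's target class → [i].
Rule 3 applies to /t/ (word-final: word-finally) → [ʔ].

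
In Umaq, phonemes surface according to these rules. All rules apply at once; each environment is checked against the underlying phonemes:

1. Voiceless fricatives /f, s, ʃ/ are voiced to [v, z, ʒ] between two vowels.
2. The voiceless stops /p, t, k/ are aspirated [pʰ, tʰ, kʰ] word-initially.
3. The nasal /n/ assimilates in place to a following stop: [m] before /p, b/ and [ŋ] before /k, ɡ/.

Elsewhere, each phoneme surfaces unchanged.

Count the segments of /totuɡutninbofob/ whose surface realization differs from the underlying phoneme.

3

Segments that undergo a rule: /t/ → [tʰ] (rule 2); /n/ → [m] (rule 3); /f/ → [v] (rule 1).
All other segments surface unchanged.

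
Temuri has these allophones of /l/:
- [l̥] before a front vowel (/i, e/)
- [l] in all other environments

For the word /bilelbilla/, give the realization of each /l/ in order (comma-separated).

[l̥], [l], [l], [l]

Occurrence 1 (position 3): before a front vowel (/i, e/) → [l̥].
Occurrence 2 (position 5): no conditioning environment matches → elsewhere allophone [l].
Occurrence 3 (position 8): no conditioning environment matches → elsewhere allophone [l].
Occurrence 4 (position 9): no conditioning environment matches → elsewhere allophone [l].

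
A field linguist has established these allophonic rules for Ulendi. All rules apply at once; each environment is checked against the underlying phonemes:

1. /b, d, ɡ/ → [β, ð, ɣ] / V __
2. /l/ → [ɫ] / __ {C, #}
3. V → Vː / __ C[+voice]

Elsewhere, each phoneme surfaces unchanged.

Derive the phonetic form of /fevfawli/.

/f/ — not in any rule's target class → [f].
/e/ meets the environment for rule 3 (before a voiced consonant) → [eː].
/v/ — not in any rule's target class → [v].
/f/ (between /v/ and /a/): no rule targets it → [f].
/a/ (between /f/ and /w/) occurs before a voiced consonant → [aː] by rule 3.
/w/ — not in any rule's target class → [w].
/l/ (between /w/ and /i/) is in the target of rule 2 but the environment (word-finally or immediately before a consonant) is not met → [l].
/i/ (word-final) is in the target of rule 3 but the environment (before a voiced consonant) is not met → [i].

[feːvfaːwli]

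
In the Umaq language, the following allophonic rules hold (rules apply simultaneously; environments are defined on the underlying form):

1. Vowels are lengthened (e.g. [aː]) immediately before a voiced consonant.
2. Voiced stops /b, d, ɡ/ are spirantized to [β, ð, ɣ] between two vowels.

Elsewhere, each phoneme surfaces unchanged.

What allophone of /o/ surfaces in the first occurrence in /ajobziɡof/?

/o/ — between /j/ and /b/, before a voiced consonant — surfaces as [oː] (rule 1).

[oː]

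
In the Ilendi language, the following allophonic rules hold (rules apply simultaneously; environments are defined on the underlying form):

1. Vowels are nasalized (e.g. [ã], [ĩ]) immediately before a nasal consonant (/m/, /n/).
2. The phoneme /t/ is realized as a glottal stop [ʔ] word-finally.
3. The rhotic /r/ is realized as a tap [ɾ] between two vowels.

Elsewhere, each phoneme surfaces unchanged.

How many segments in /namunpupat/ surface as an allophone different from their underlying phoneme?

Segments that undergo a rule: /a/ → [ã] (rule 1); /u/ → [ũ] (rule 1); /t/ → [ʔ] (rule 2).
All other segments surface unchanged.

3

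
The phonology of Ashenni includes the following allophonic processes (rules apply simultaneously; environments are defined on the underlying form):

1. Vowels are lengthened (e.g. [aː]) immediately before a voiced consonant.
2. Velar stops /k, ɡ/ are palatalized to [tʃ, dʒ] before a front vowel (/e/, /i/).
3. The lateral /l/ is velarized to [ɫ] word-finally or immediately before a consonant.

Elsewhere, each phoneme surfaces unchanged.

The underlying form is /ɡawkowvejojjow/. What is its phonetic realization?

[ɡaːwkoːwveːjoːjjoːw]

/ɡ/ (word-initial) is in the target of rule 2 but the environment (before a front vowel) is not met → [ɡ].
Rule 1 applies to /a/ (between /ɡ/ and /w/: before a voiced consonant) → [aː].
/w/ — not in any rule's target class → [w].
/k/ (between /w/ and /o/) fails the environment for rule 2, so it stays [k].
/o/ meets the environment for rule 1 (before a voiced consonant) → [oː].
/w/ stays [w].
/v/ (between /w/ and /e/) is unaffected → [v].
/e/ (between /v/ and /j/): before a voiced consonant, so rule 1 applies → [eː].
/j/ — not in any rule's target class → [j].
/o/ meets the environment for rule 1 (before a voiced consonant) → [oː].
/j/ (between /o/ and /j/) is unaffected → [j].
/j/ — not in any rule's target class → [j].
/o/ (between /j/ and /w/): before a voiced consonant, so rule 1 applies → [oː].
/w/ stays [w].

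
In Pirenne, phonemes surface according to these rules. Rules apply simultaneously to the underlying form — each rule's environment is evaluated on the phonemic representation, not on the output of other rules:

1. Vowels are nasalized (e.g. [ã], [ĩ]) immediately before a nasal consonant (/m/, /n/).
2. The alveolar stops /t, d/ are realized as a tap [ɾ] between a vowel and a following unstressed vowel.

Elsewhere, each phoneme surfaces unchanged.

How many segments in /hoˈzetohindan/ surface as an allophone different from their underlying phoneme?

Segments that undergo a rule: /t/ → [ɾ] (rule 2); /i/ → [ĩ] (rule 1); /a/ → [ã] (rule 1).
All other segments surface unchanged.

3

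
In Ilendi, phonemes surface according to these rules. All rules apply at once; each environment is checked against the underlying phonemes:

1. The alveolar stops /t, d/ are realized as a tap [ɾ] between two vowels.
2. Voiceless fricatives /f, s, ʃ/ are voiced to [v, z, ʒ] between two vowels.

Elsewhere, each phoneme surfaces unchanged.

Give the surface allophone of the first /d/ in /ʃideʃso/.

/d/ meets the environment for rule 1 (between two vowels) → [ɾ].

[ɾ]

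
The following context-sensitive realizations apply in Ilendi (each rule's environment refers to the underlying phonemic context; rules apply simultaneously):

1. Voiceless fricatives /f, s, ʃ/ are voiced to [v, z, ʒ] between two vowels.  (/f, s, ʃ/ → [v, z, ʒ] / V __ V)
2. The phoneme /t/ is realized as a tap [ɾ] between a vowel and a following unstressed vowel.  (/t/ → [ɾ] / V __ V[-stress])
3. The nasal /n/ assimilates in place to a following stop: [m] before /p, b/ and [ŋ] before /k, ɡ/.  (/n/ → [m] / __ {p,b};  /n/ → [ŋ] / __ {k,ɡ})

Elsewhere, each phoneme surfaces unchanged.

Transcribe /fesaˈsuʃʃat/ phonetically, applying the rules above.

/f/ — word-initial; rule 1 does not apply here → [f].
/e/ stays [e].
/s/ — between /e/ and /a/, between two vowels — surfaces as [z] (rule 1).
/a/ (between /s/ and /s/): no rule targets it → [a].
/s/ (between /a/ and /u/) occurs between two vowels → [z] by rule 1.
/u/ (between /s/ and /ʃ/) is unaffected → [u].
/ʃ/ (between /u/ and /ʃ/) is in the target of rule 1 but the environment (between two vowels) is not met → [ʃ].
/ʃ/ — between /ʃ/ and /a/; rule 1 does not apply here → [ʃ].
/a/ — not in any rule's target class → [a].
/t/ — word-final; rule 2 does not apply here → [t].

[fezaˈzuʃʃat]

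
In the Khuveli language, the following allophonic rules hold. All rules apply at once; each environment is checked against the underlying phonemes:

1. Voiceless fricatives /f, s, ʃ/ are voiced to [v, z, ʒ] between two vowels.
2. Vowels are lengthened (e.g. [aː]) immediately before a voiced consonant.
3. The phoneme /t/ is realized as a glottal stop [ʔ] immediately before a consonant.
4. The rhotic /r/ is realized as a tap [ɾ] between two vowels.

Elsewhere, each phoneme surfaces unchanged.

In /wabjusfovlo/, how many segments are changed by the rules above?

Segments that undergo a rule: /a/ → [aː] (rule 2); /o/ → [oː] (rule 2).
All other segments surface unchanged.

2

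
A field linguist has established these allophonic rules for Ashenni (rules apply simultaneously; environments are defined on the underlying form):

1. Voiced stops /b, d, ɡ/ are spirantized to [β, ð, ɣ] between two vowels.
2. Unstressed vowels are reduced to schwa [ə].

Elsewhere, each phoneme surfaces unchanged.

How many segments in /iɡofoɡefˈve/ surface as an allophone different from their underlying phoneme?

6

Segments that undergo a rule: /i/ → [ə] (rule 2); /ɡ/ → [ɣ] (rule 1); /o/ → [ə] (rule 2); /o/ → [ə] (rule 2); /ɡ/ → [ɣ] (rule 1); /e/ → [ə] (rule 2).
All other segments surface unchanged.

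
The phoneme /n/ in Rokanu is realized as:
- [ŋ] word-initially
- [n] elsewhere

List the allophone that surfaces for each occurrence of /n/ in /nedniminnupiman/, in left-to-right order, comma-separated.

[ŋ], [n], [n], [n], [n]

Occurrence 1 (position 1): word-initially → [ŋ].
Occurrence 2 (position 4): no conditioning environment matches → elsewhere allophone [n].
Occurrence 3 (position 8): no conditioning environment matches → elsewhere allophone [n].
Occurrence 4 (position 9): no conditioning environment matches → elsewhere allophone [n].
Occurrence 5 (position 15): no conditioning environment matches → elsewhere allophone [n].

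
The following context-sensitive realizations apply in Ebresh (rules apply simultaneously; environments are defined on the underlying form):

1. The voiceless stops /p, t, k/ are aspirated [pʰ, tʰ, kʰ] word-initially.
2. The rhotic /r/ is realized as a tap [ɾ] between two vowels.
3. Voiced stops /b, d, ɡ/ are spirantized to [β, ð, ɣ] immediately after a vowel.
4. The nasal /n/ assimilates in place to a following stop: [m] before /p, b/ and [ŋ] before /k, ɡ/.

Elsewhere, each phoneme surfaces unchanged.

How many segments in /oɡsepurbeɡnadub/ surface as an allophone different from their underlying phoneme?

4

Segments that undergo a rule: /ɡ/ → [ɣ] (rule 3); /ɡ/ → [ɣ] (rule 3); /d/ → [ð] (rule 3); /b/ → [β] (rule 3).
All other segments surface unchanged.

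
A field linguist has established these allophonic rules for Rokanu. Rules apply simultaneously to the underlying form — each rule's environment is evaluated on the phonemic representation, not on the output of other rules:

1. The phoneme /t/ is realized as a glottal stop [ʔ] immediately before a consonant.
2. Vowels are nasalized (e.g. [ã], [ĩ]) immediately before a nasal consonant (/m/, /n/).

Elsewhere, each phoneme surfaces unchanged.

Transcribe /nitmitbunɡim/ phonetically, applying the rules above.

[niʔmiʔbũnɡĩm]

/i/ (between /n/ and /t/) is in the target of rule 2 but the environment (before a nasal consonant) is not met → [i].
/t/ meets the environment for rule 1 (immediately before a consonant) → [ʔ].
/i/ (between /m/ and /t/) is in the target of rule 2 but the environment (before a nasal consonant) is not met → [i].
/t/ meets the environment for rule 1 (immediately before a consonant) → [ʔ].
/u/ (between /b/ and /n/) occurs before a nasal consonant → [ũ] by rule 2.
/i/ (between /ɡ/ and /m/): before a nasal consonant, so rule 2 applies → [ĩ].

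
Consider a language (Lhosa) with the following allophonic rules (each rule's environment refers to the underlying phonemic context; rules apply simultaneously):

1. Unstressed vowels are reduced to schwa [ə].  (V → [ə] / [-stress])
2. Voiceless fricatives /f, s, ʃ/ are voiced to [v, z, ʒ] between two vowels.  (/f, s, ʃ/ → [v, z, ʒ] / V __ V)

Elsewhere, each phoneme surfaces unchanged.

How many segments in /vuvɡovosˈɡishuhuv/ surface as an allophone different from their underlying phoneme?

Segments that undergo a rule: /u/ → [ə] (rule 1); /o/ → [ə] (rule 1); /o/ → [ə] (rule 1); /u/ → [ə] (rule 1); /u/ → [ə] (rule 1).
All other segments surface unchanged.

5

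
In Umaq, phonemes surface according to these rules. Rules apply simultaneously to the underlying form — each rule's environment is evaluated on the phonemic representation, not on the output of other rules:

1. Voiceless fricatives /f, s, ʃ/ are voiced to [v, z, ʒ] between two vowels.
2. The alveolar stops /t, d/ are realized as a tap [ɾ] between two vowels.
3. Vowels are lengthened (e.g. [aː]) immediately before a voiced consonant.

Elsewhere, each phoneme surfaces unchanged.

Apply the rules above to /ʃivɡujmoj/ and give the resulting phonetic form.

[ʃiːvɡuːjmoːj]

/ʃ/ (word-initial) fails the environment for rule 1, so it stays [ʃ].
/i/ meets the environment for rule 3 (before a voiced consonant) → [iː].
/v/ (between /i/ and /ɡ/) is unaffected → [v].
/ɡ/ stays [ɡ].
/u/ — between /ɡ/ and /j/, before a voiced consonant — surfaces as [uː] (rule 3).
/j/ (between /u/ and /m/): no rule targets it → [j].
/m/ (between /j/ and /o/) is unaffected → [m].
/o/ meets the environment for rule 3 (before a voiced consonant) → [oː].
/j/ stays [j].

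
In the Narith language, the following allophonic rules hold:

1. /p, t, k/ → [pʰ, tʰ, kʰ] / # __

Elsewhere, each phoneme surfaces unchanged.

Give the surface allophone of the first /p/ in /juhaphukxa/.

/p/ (between /a/ and /h/) is in the target of rule 1 but the environment (word-initially) is not met → [p].

[p]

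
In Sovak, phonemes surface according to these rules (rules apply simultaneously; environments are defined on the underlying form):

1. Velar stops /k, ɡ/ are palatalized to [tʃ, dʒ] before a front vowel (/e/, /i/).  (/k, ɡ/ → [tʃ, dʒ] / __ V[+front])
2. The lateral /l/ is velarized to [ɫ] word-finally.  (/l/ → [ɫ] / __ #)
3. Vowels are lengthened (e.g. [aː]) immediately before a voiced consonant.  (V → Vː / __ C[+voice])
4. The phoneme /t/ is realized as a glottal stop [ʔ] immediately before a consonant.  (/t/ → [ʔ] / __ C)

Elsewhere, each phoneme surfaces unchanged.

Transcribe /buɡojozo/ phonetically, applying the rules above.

[buːɡoːjoːzo]

/b/ stays [b].
Rule 3 applies to /u/ (between /b/ and /ɡ/: before a voiced consonant) → [uː].
/ɡ/ (between /u/ and /o/) is in the target of rule 1 but the environment (before a front vowel) is not met → [ɡ].
Rule 3 applies to /o/ (between /ɡ/ and /j/: before a voiced consonant) → [oː].
/j/ (between /o/ and /o/) is unaffected → [j].
/o/ (between /j/ and /z/) occurs before a voiced consonant → [oː] by rule 3.
/z/ — not in any rule's target class → [z].
/o/ (word-final) is in the target of rule 3 but the environment (before a voiced consonant) is not met → [o].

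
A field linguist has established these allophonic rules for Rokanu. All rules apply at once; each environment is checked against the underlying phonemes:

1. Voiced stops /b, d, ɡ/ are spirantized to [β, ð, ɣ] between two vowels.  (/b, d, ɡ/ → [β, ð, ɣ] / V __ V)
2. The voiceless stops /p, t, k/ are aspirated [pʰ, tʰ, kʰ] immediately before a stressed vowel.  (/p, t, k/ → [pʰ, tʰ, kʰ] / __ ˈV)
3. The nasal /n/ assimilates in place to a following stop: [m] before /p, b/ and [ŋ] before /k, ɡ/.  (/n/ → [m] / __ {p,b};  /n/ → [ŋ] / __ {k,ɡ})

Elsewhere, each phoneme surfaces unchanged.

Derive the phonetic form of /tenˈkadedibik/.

/t/ (word-initial) fails the environment for rule 2, so it stays [t].
/e/ stays [e].
/n/ — between /e/ and /k/, before a labial or velar stop — surfaces as [ŋ] (rule 3).
/k/ meets the environment for rule 2 (immediately before a stressed vowel) → [kʰ].
/a/ — not in any rule's target class → [a].
/d/ meets the environment for rule 1 (between two vowels) → [ð].
/e/ stays [e].
/d/ meets the environment for rule 1 (between two vowels) → [ð].
/i/ (between /d/ and /b/): no rule targets it → [i].
/b/ — between /i/ and /i/, between two vowels — surfaces as [β] (rule 1).
/i/ — not in any rule's target class → [i].
/k/ (word-final) fails the environment for rule 2, so it stays [k].

[teŋˈkʰaðeðiβik]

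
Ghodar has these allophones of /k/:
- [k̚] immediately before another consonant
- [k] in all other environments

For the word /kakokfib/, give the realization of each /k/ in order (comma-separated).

[k], [k], [k̚]

Occurrence 1 (position 1): no conditioning environment matches → elsewhere allophone [k].
Occurrence 2 (position 3): no conditioning environment matches → elsewhere allophone [k].
Occurrence 3 (position 5): immediately before another consonant → [k̚].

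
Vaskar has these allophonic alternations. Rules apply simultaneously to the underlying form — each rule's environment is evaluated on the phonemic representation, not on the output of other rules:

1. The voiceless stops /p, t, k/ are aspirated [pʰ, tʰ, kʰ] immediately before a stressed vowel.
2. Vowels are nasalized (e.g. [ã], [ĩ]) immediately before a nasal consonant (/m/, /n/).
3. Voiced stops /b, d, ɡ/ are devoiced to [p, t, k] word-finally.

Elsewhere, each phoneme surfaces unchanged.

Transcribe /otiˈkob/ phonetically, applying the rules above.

/o/ (word-initial) is in the target of rule 2 but the environment (before a nasal consonant) is not met → [o].
/t/ — between /o/ and /i/; rule 1 does not apply here → [t].
/i/ (between /t/ and /k/) is in the target of rule 2 but the environment (before a nasal consonant) is not met → [i].
/k/ (between /i/ and /o/): immediately before a stressed vowel, so rule 1 applies → [kʰ].
/o/ (between /k/ and /b/): rule 2 targets it, but not before a nasal consonant → unchanged [o].
/b/ (word-final) occurs word-finally → [p] by rule 3.

[otiˈkʰop]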